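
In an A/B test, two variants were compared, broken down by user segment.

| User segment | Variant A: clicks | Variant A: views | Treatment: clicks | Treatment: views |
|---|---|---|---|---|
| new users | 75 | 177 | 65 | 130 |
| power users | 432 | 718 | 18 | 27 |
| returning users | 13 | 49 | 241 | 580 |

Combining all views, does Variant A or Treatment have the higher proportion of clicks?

New users: Variant A 75/177 = 42.4%, Treatment 65/130 = 50.0% → Treatment
Power users: Variant A 432/718 = 60.2%, Treatment 18/27 = 66.7% → Treatment
Returning users: Variant A 13/49 = 26.5%, Treatment 241/580 = 41.6% → Treatment
Overall: Variant A 520/944 = 55.1%, Treatment 324/737 = 44.0% → Variant A
(Treatment wins every user group but Variant A wins overall — Treatment's views skew toward the low-rate returning users group.)

Variant A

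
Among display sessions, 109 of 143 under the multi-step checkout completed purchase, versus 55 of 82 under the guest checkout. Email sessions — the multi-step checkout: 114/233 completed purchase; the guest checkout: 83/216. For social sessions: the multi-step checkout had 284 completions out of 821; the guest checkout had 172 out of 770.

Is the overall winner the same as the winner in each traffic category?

Display: the multi-step checkout 109/143 = 76.2%, the guest checkout 55/82 = 67.1% → the multi-step checkout
Email: the multi-step checkout 114/233 = 48.9%, the guest checkout 83/216 = 38.4% → the multi-step checkout
Social: the multi-step checkout 284/821 = 34.6%, the guest checkout 172/770 = 22.3% → the multi-step checkout
Overall: the multi-step checkout 507/1197 = 42.4%, the guest checkout 310/1068 = 29.0% → the multi-step checkout
The multi-step checkout wins overall and in every traffic group — no reversal.

Yes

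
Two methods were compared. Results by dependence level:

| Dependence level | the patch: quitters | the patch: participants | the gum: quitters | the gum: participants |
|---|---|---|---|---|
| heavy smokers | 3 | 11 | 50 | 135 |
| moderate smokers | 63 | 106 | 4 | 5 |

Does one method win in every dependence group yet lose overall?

Heavy smokers: the patch 3/11 = 27.3%, the gum 50/135 = 37.0% → the gum
Moderate smokers: the patch 63/106 = 59.4%, the gum 4/5 = 80.0% → the gum
Overall: the patch 66/117 = 56.4%, the gum 54/140 = 38.6% → the patch
The gum wins each dependence group but the patch wins overall — the comparison reverses. The gum's participants skew toward heavy smokers, which has a lower base rate.

Yes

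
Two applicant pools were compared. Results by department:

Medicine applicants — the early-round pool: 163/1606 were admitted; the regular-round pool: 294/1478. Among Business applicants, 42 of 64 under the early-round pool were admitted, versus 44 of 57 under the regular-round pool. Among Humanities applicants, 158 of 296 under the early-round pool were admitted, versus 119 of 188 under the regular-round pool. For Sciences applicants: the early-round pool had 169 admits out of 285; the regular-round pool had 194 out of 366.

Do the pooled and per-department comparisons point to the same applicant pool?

Medicine: the early-round pool 163/1606 = 10.1%, the regular-round pool 294/1478 = 19.9% → the regular-round pool
Business: the early-round pool 42/64 = 65.6%, the regular-round pool 44/57 = 77.2% → the regular-round pool
Humanities: the early-round pool 158/296 = 53.4%, the regular-round pool 119/188 = 63.3% → the regular-round pool
Sciences: the early-round pool 169/285 = 59.3%, the regular-round pool 194/366 = 53.0% → the early-round pool
Overall: the early-round pool 532/2251 = 23.6%, the regular-round pool 651/2089 = 31.2% → the regular-round pool
Neither sweeps: the early-round pool wins 1 of 4 groups, the regular-round pool wins 3. The regular-round pool wins overall but not every group — no Simpson reversal.

No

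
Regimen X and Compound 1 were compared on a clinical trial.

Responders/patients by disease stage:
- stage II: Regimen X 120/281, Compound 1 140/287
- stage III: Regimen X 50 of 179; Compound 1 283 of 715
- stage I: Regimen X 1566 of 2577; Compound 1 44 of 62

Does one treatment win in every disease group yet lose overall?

Stage II: Regimen X 120/281 = 42.7%, Compound 1 140/287 = 48.8% → Compound 1
Stage III: Regimen X 50/179 = 27.9%, Compound 1 283/715 = 39.6% → Compound 1
Stage I: Regimen X 1566/2577 = 60.8%, Compound 1 44/62 = 71.0% → Compound 1
Overall: Regimen X 1736/3037 = 57.2%, Compound 1 467/1064 = 43.9% → Regimen X
Compound 1 wins each disease group but Regimen X wins overall — the comparison reverses. Compound 1's patients skew toward stage III, which has a lower base rate.

Yes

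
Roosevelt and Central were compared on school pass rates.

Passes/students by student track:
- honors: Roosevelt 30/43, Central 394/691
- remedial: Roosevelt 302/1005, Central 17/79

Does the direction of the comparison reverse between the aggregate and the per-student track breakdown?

Yes

Honors: Roosevelt 30/43 = 69.8%, Central 394/691 = 57.0% → Roosevelt
Remedial: Roosevelt 302/1005 = 30.0%, Central 17/79 = 21.5% → Roosevelt
Overall: Roosevelt 332/1048 = 31.7%, Central 411/770 = 53.4% → Central
Roosevelt wins each student group but Central wins overall — the comparison reverses. Roosevelt's students skew toward remedial, which has a lower base rate.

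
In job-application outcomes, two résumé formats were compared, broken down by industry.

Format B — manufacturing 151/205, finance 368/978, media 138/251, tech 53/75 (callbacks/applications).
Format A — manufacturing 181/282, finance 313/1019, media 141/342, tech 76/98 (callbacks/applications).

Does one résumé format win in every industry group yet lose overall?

Manufacturing: Format B 151/205 = 73.7%, Format A 181/282 = 64.2% → Format B
Finance: Format B 368/978 = 37.6%, Format A 313/1019 = 30.7% → Format B
Media: Format B 138/251 = 55.0%, Format A 141/342 = 41.2% → Format B
Tech: Format B 53/75 = 70.7%, Format A 76/98 = 77.6% → Format A
Overall: Format B 710/1509 = 47.1%, Format A 711/1741 = 40.8% → Format B
Neither sweeps: Format B wins 3 of 4 groups, Format A wins 1. Format B wins overall but not every group — no Simpson reversal.

No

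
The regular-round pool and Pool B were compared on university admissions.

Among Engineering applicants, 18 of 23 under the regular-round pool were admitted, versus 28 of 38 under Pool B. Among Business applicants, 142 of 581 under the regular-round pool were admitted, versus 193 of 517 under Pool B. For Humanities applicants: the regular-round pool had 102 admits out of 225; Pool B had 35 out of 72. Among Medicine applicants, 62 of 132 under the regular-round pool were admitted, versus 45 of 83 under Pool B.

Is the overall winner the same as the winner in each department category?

No

Engineering: the regular-round pool 18/23 = 78.3%, Pool B 28/38 = 73.7% → the regular-round pool
Business: the regular-round pool 142/581 = 24.4%, Pool B 193/517 = 37.3% → Pool B
Humanities: the regular-round pool 102/225 = 45.3%, Pool B 35/72 = 48.6% → Pool B
Medicine: the regular-round pool 62/132 = 47.0%, Pool B 45/83 = 54.2% → Pool B
Overall: the regular-round pool 324/961 = 33.7%, Pool B 301/710 = 42.4% → Pool B
Neither sweeps: the regular-round pool wins 1 of 4 groups, Pool B wins 3. Pool B wins overall but not every group — no Simpson reversal.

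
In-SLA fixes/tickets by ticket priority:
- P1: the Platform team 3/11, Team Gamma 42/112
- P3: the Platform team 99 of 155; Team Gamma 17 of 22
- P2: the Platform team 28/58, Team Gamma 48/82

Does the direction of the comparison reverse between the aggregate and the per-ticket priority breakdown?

P1: the Platform team 3/11 = 27.3%, Team Gamma 42/112 = 37.5% → Team Gamma
P3: the Platform team 99/155 = 63.9%, Team Gamma 17/22 = 77.3% → Team Gamma
P2: the Platform team 28/58 = 48.3%, Team Gamma 48/82 = 58.5% → Team Gamma
Overall: the Platform team 130/224 = 58.0%, Team Gamma 107/216 = 49.5% → the Platform team
Team Gamma wins each ticket group but the Platform team wins overall — the comparison reverses. Team Gamma's tickets skew toward P1, which has a lower base rate.

Yes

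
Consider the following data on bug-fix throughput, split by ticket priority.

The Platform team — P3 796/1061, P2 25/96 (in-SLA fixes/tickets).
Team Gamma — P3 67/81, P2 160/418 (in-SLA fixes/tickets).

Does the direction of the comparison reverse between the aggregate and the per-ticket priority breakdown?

Yes

P3: the Platform team 796/1061 = 75.0%, Team Gamma 67/81 = 82.7% → Team Gamma
P2: the Platform team 25/96 = 26.0%, Team Gamma 160/418 = 38.3% → Team Gamma
Overall: the Platform team 821/1157 = 71.0%, Team Gamma 227/499 = 45.5% → the Platform team
Team Gamma wins each ticket group but the Platform team wins overall — the comparison reverses. Team Gamma's tickets skew toward P2, which has a lower base rate.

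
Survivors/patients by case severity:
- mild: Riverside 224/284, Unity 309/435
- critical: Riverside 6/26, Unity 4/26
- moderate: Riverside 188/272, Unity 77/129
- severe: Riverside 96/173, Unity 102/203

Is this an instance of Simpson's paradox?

No

Mild: Riverside 224/284 = 78.9%, Unity 309/435 = 71.0% → Riverside
Critical: Riverside 6/26 = 23.1%, Unity 4/26 = 15.4% → Riverside
Moderate: Riverside 188/272 = 69.1%, Unity 77/129 = 59.7% → Riverside
Severe: Riverside 96/173 = 55.5%, Unity 102/203 = 50.2% → Riverside
Overall: Riverside 514/755 = 68.1%, Unity 492/793 = 62.0% → Riverside
Riverside wins overall and in every case group — no reversal.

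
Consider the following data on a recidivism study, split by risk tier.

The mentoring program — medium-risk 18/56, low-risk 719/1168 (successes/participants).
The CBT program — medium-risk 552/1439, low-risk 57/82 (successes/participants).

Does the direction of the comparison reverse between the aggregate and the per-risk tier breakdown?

Medium-risk: the mentoring program 18/56 = 32.1%, the CBT program 552/1439 = 38.4% → the CBT program
Low-risk: the mentoring program 719/1168 = 61.6%, the CBT program 57/82 = 69.5% → the CBT program
Overall: the mentoring program 737/1224 = 60.2%, the CBT program 609/1521 = 40.0% → the mentoring program
The CBT program wins each risk group but the mentoring program wins overall — the comparison reverses. The CBT program's participants skew toward medium-risk, which has a lower base rate.

Yes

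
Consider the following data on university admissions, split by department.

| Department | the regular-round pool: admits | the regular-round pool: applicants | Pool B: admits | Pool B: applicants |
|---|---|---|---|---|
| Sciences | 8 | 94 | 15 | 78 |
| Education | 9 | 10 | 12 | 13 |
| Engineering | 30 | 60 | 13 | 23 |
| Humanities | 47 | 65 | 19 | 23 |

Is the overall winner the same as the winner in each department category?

Yes

Sciences: the regular-round pool 8/94 = 8.5%, Pool B 15/78 = 19.2% → Pool B
Education: the regular-round pool 9/10 = 90.0%, Pool B 12/13 = 92.3% → Pool B
Engineering: the regular-round pool 30/60 = 50.0%, Pool B 13/23 = 56.5% → Pool B
Humanities: the regular-round pool 47/65 = 72.3%, Pool B 19/23 = 82.6% → Pool B
Overall: the regular-round pool 94/229 = 41.0%, Pool B 59/137 = 43.1% → Pool B
Pool B wins overall and in every department group — no reversal.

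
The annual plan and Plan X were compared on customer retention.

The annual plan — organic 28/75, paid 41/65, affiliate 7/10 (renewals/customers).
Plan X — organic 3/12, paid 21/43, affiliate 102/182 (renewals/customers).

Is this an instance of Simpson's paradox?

Organic: the annual plan 28/75 = 37.3%, Plan X 3/12 = 25.0% → the annual plan
Paid: the annual plan 41/65 = 63.1%, Plan X 21/43 = 48.8% → the annual plan
Affiliate: the annual plan 7/10 = 70.0%, Plan X 102/182 = 56.0% → the annual plan
Overall: the annual plan 76/150 = 50.7%, Plan X 126/237 = 53.2% → Plan X
The annual plan wins each signup group but Plan X wins overall — the comparison reverses. The annual plan's customers skew toward organic, which has a lower base rate.

Yes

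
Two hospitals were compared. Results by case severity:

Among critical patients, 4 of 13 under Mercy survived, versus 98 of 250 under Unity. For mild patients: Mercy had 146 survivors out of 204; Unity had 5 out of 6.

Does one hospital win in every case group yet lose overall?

Yes

Critical: Mercy 4/13 = 30.8%, Unity 98/250 = 39.2% → Unity
Mild: Mercy 146/204 = 71.6%, Unity 5/6 = 83.3% → Unity
Overall: Mercy 150/217 = 69.1%, Unity 103/256 = 40.2% → Mercy
Unity wins each case group but Mercy wins overall — the comparison reverses. Unity's patients skew toward critical, which has a lower base rate.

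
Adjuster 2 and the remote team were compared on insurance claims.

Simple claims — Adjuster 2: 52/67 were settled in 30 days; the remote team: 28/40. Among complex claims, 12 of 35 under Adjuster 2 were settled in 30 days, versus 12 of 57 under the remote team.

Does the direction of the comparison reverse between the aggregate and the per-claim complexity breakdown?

No

Simple: Adjuster 2 52/67 = 77.6%, the remote team 28/40 = 70.0% → Adjuster 2
Complex: Adjuster 2 12/35 = 34.3%, the remote team 12/57 = 21.1% → Adjuster 2
Overall: Adjuster 2 64/102 = 62.7%, the remote team 40/97 = 41.2% → Adjuster 2
Adjuster 2 wins overall and in every claim group — no reversal.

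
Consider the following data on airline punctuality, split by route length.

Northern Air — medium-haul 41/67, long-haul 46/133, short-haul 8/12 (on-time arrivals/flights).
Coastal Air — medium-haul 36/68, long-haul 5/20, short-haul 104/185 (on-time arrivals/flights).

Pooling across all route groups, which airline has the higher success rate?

Medium-haul: Northern Air 41/67 = 61.2%, Coastal Air 36/68 = 52.9% → Northern Air
Long-haul: Northern Air 46/133 = 34.6%, Coastal Air 5/20 = 25.0% → Northern Air
Short-haul: Northern Air 8/12 = 66.7%, Coastal Air 104/185 = 56.2% → Northern Air
Overall: Northern Air 95/212 = 44.8%, Coastal Air 145/273 = 53.1% → Coastal Air
(Northern Air wins every route group but Coastal Air wins overall — Northern Air's flights skew toward the low-rate long-haul group.)

Coastal Air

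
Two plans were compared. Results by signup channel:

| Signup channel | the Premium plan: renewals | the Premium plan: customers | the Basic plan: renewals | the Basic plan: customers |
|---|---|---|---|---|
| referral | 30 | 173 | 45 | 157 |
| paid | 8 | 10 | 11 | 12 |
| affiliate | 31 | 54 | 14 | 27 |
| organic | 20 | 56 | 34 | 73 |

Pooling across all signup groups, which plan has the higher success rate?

Referral: the Premium plan 30/173 = 17.3%, the Basic plan 45/157 = 28.7% → the Basic plan
Paid: the Premium plan 8/10 = 80.0%, the Basic plan 11/12 = 91.7% → the Basic plan
Affiliate: the Premium plan 31/54 = 57.4%, the Basic plan 14/27 = 51.9% → the Premium plan
Organic: the Premium plan 20/56 = 35.7%, the Basic plan 34/73 = 46.6% → the Basic plan
Overall: the Premium plan 89/293 = 30.4%, the Basic plan 104/269 = 38.7% → the Basic plan
(Neither sweeps every signup group, but the Basic plan has the higher pooled rate.)

the Basic plan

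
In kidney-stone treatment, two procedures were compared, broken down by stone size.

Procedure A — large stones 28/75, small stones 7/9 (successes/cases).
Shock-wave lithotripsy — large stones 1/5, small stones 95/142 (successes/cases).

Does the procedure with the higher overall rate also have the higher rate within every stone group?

No

Large stones: Procedure A 28/75 = 37.3%, shock-wave lithotripsy 1/5 = 20.0% → Procedure A
Small stones: Procedure A 7/9 = 77.8%, shock-wave lithotripsy 95/142 = 66.9% → Procedure A
Overall: Procedure A 35/84 = 41.7%, shock-wave lithotripsy 96/147 = 65.3% → shock-wave lithotripsy
Procedure A wins each stone group but shock-wave lithotripsy wins overall — the comparison reverses. Procedure A's cases skew toward large stones, which has a lower base rate.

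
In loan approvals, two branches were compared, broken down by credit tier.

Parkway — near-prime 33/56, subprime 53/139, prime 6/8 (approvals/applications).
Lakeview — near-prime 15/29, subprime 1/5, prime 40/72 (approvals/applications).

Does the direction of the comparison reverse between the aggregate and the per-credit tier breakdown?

Near-prime: Parkway 33/56 = 58.9%, Lakeview 15/29 = 51.7% → Parkway
Subprime: Parkway 53/139 = 38.1%, Lakeview 1/5 = 20.0% → Parkway
Prime: Parkway 6/8 = 75.0%, Lakeview 40/72 = 55.6% → Parkway
Overall: Parkway 92/203 = 45.3%, Lakeview 56/106 = 52.8% → Lakeview
Parkway wins each credit group but Lakeview wins overall — the comparison reverses. Parkway's applications skew toward subprime, which has a lower base rate.

Yes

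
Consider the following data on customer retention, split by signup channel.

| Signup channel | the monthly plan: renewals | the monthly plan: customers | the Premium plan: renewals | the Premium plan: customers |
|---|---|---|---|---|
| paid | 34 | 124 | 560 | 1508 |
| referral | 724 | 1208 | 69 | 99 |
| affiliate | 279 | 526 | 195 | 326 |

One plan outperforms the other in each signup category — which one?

the Premium plan

Paid: the monthly plan 34/124 = 27.4%, the Premium plan 560/1508 = 37.1% → the Premium plan
Referral: the monthly plan 724/1208 = 59.9%, the Premium plan 69/99 = 69.7% → the Premium plan
Affiliate: the monthly plan 279/526 = 53.0%, the Premium plan 195/326 = 59.8% → the Premium plan
The Premium plan has the higher rate in all 3 groups.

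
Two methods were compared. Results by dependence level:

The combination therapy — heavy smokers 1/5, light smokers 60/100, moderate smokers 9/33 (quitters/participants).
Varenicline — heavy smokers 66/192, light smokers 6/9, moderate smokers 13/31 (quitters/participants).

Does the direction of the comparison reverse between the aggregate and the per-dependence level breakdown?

Heavy smokers: the combination therapy 1/5 = 20.0%, varenicline 66/192 = 34.4% → varenicline
Light smokers: the combination therapy 60/100 = 60.0%, varenicline 6/9 = 66.7% → varenicline
Moderate smokers: the combination therapy 9/33 = 27.3%, varenicline 13/31 = 41.9% → varenicline
Overall: the combination therapy 70/138 = 50.7%, varenicline 85/232 = 36.6% → the combination therapy
Varenicline wins each dependence group but the combination therapy wins overall — the comparison reverses. Varenicline's participants skew toward heavy smokers, which has a lower base rate.

Yes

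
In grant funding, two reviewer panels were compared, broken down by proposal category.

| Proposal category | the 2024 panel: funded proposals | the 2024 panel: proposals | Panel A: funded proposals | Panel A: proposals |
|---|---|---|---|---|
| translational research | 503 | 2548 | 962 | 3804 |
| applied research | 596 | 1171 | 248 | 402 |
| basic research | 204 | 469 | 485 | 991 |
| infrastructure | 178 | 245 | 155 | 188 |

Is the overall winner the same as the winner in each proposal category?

Translational research: the 2024 panel 503/2548 = 19.7%, Panel A 962/3804 = 25.3% → Panel A
Applied research: the 2024 panel 596/1171 = 50.9%, Panel A 248/402 = 61.7% → Panel A
Basic research: the 2024 panel 204/469 = 43.5%, Panel A 485/991 = 48.9% → Panel A
Infrastructure: the 2024 panel 178/245 = 72.7%, Panel A 155/188 = 82.4% → Panel A
Overall: the 2024 panel 1481/4433 = 33.4%, Panel A 1850/5385 = 34.4% → Panel A
Panel A wins overall and in every proposal group — no reversal.

Yes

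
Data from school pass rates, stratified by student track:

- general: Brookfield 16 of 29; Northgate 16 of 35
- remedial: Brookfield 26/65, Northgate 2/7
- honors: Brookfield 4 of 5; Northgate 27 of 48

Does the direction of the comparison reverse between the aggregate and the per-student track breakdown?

Yes

General: Brookfield 16/29 = 55.2%, Northgate 16/35 = 45.7% → Brookfield
Remedial: Brookfield 26/65 = 40.0%, Northgate 2/7 = 28.6% → Brookfield
Honors: Brookfield 4/5 = 80.0%, Northgate 27/48 = 56.2% → Brookfield
Overall: Brookfield 46/99 = 46.5%, Northgate 45/90 = 50.0% → Northgate
Brookfield wins each student group but Northgate wins overall — the comparison reverses. Brookfield's students skew toward remedial, which has a lower base rate.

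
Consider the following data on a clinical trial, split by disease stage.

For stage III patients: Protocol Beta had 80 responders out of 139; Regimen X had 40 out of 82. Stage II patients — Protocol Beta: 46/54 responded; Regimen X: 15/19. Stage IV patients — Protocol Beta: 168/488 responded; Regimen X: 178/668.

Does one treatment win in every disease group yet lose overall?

Stage III: Protocol Beta 80/139 = 57.6%, Regimen X 40/82 = 48.8% → Protocol Beta
Stage II: Protocol Beta 46/54 = 85.2%, Regimen X 15/19 = 78.9% → Protocol Beta
Stage IV: Protocol Beta 168/488 = 34.4%, Regimen X 178/668 = 26.6% → Protocol Beta
Overall: Protocol Beta 294/681 = 43.2%, Regimen X 233/769 = 30.3% → Protocol Beta
Protocol Beta wins overall and in every disease group — no reversal.

No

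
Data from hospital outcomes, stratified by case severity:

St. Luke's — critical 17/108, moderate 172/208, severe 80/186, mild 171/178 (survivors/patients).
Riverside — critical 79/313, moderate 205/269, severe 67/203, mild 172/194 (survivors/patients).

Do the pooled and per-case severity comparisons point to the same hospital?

No

Critical: St. Luke's 17/108 = 15.7%, Riverside 79/313 = 25.2% → Riverside
Moderate: St. Luke's 172/208 = 82.7%, Riverside 205/269 = 76.2% → St. Luke's
Severe: St. Luke's 80/186 = 43.0%, Riverside 67/203 = 33.0% → St. Luke's
Mild: St. Luke's 171/178 = 96.1%, Riverside 172/194 = 88.7% → St. Luke's
Overall: St. Luke's 440/680 = 64.7%, Riverside 523/979 = 53.4% → St. Luke's
Neither sweeps: St. Luke's wins 3 of 4 groups, Riverside wins 1. St. Luke's wins overall but not every group — no Simpson reversal.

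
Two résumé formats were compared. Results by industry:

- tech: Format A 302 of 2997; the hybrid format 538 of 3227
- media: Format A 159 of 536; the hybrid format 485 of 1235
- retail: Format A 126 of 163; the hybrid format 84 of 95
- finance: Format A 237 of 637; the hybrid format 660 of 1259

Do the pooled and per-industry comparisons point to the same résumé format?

Yes

Tech: Format A 302/2997 = 10.1%, the hybrid format 538/3227 = 16.7% → the hybrid format
Media: Format A 159/536 = 29.7%, the hybrid format 485/1235 = 39.3% → the hybrid format
Retail: Format A 126/163 = 77.3%, the hybrid format 84/95 = 88.4% → the hybrid format
Finance: Format A 237/637 = 37.2%, the hybrid format 660/1259 = 52.4% → the hybrid format
Overall: Format A 824/4333 = 19.0%, the hybrid format 1767/5816 = 30.4% → the hybrid format
The hybrid format wins overall and in every industry group — no reversal.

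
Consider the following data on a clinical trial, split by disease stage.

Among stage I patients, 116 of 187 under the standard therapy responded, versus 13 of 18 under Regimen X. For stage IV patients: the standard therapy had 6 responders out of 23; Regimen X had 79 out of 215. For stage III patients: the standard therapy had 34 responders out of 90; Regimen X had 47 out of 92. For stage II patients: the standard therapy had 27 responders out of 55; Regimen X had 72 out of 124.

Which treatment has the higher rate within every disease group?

Regimen X

Stage I: the standard therapy 116/187 = 62.0%, Regimen X 13/18 = 72.2% → Regimen X
Stage IV: the standard therapy 6/23 = 26.1%, Regimen X 79/215 = 36.7% → Regimen X
Stage III: the standard therapy 34/90 = 37.8%, Regimen X 47/92 = 51.1% → Regimen X
Stage II: the standard therapy 27/55 = 49.1%, Regimen X 72/124 = 58.1% → Regimen X
Regimen X has the higher rate in all 4 groups.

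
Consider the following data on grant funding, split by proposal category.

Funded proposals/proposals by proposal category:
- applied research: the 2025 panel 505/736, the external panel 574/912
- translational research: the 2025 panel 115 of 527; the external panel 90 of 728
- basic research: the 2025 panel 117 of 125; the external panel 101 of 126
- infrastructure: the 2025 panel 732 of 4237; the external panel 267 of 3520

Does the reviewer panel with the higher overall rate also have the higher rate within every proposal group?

Applied research: the 2025 panel 505/736 = 68.6%, the external panel 574/912 = 62.9% → the 2025 panel
Translational research: the 2025 panel 115/527 = 21.8%, the external panel 90/728 = 12.4% → the 2025 panel
Basic research: the 2025 panel 117/125 = 93.6%, the external panel 101/126 = 80.2% → the 2025 panel
Infrastructure: the 2025 panel 732/4237 = 17.3%, the external panel 267/3520 = 7.6% → the 2025 panel
Overall: the 2025 panel 1469/5625 = 26.1%, the external panel 1032/5286 = 19.5% → the 2025 panel
The 2025 panel wins overall and in every proposal group — no reversal.

Yes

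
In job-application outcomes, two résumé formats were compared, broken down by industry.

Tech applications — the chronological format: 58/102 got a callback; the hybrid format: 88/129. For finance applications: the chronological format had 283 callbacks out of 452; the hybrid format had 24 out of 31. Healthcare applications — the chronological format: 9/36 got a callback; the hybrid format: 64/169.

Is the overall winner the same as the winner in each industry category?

Tech: the chronological format 58/102 = 56.9%, the hybrid format 88/129 = 68.2% → the hybrid format
Finance: the chronological format 283/452 = 62.6%, the hybrid format 24/31 = 77.4% → the hybrid format
Healthcare: the chronological format 9/36 = 25.0%, the hybrid format 64/169 = 37.9% → the hybrid format
Overall: the chronological format 350/590 = 59.3%, the hybrid format 176/329 = 53.5% → the chronological format
The hybrid format wins each industry group but the chronological format wins overall — the comparison reverses. The hybrid format's applications skew toward healthcare, which has a lower base rate.

No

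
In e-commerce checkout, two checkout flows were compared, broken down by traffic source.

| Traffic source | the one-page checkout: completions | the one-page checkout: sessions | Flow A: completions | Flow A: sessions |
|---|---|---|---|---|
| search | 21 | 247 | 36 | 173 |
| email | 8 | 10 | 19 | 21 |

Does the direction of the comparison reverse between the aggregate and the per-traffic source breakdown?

Search: the one-page checkout 21/247 = 8.5%, Flow A 36/173 = 20.8% → Flow A
Email: the one-page checkout 8/10 = 80.0%, Flow A 19/21 = 90.5% → Flow A
Overall: the one-page checkout 29/257 = 11.3%, Flow A 55/194 = 28.4% → Flow A
Flow A wins overall and in every traffic group — no reversal.

No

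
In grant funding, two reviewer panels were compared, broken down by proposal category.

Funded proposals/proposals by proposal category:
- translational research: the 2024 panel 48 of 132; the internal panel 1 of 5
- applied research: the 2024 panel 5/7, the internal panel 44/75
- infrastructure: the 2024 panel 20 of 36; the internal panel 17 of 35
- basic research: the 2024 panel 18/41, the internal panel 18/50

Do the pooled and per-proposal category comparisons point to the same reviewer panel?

Translational research: the 2024 panel 48/132 = 36.4%, the internal panel 1/5 = 20.0% → the 2024 panel
Applied research: the 2024 panel 5/7 = 71.4%, the internal panel 44/75 = 58.7% → the 2024 panel
Infrastructure: the 2024 panel 20/36 = 55.6%, the internal panel 17/35 = 48.6% → the 2024 panel
Basic research: the 2024 panel 18/41 = 43.9%, the internal panel 18/50 = 36.0% → the 2024 panel
Overall: the 2024 panel 91/216 = 42.1%, the internal panel 80/165 = 48.5% → the internal panel
The 2024 panel wins each proposal group but the internal panel wins overall — the comparison reverses. The 2024 panel's proposals skew toward translational research, which has a lower base rate.

No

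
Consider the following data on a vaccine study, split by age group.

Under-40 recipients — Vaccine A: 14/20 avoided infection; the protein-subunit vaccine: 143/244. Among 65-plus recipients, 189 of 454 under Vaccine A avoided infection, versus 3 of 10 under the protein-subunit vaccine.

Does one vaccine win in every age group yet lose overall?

Under-40: Vaccine A 14/20 = 70.0%, the protein-subunit vaccine 143/244 = 58.6% → Vaccine A
65-plus: Vaccine A 189/454 = 41.6%, the protein-subunit vaccine 3/10 = 30.0% → Vaccine A
Overall: Vaccine A 203/474 = 42.8%, the protein-subunit vaccine 146/254 = 57.5% → the protein-subunit vaccine
Vaccine A wins each age group but the protein-subunit vaccine wins overall — the comparison reverses. Vaccine A's recipients skew toward 65-plus, which has a lower base rate.

Yes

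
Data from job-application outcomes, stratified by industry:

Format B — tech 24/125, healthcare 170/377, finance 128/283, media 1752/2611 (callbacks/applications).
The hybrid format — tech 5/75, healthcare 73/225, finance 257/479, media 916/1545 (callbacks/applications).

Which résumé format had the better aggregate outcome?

Tech: Format B 24/125 = 19.2%, the hybrid format 5/75 = 6.7% → Format B
Healthcare: Format B 170/377 = 45.1%, the hybrid format 73/225 = 32.4% → Format B
Finance: Format B 128/283 = 45.2%, the hybrid format 257/479 = 53.7% → the hybrid format
Media: Format B 1752/2611 = 67.1%, the hybrid format 916/1545 = 59.3% → Format B
Overall: Format B 2074/3396 = 61.1%, the hybrid format 1251/2324 = 53.8% → Format B
(Neither sweeps every industry group, but Format B has the higher pooled rate.)

Format B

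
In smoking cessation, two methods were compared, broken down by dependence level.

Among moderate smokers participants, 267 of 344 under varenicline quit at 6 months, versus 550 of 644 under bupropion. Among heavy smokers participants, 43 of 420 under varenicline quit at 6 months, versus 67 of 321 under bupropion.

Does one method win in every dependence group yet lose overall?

Moderate smokers: varenicline 267/344 = 77.6%, bupropion 550/644 = 85.4% → bupropion
Heavy smokers: varenicline 43/420 = 10.2%, bupropion 67/321 = 20.9% → bupropion
Overall: varenicline 310/764 = 40.6%, bupropion 617/965 = 63.9% → bupropion
Bupropion wins overall and in every dependence group — no reversal.

No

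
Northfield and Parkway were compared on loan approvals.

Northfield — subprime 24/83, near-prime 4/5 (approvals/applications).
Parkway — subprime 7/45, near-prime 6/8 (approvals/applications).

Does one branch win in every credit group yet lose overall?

Subprime: Northfield 24/83 = 28.9%, Parkway 7/45 = 15.6% → Northfield
Near-prime: Northfield 4/5 = 80.0%, Parkway 6/8 = 75.0% → Northfield
Overall: Northfield 28/88 = 31.8%, Parkway 13/53 = 24.5% → Northfield
Northfield wins overall and in every credit group — no reversal.

No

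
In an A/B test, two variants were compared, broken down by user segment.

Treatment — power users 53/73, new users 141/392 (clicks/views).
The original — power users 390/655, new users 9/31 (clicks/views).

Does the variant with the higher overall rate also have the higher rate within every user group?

Power users: Treatment 53/73 = 72.6%, the original 390/655 = 59.5% → Treatment
New users: Treatment 141/392 = 36.0%, the original 9/31 = 29.0% → Treatment
Overall: Treatment 194/465 = 41.7%, the original 399/686 = 58.2% → the original
Treatment wins each user group but the original wins overall — the comparison reverses. Treatment's views skew toward new users, which has a lower base rate.

No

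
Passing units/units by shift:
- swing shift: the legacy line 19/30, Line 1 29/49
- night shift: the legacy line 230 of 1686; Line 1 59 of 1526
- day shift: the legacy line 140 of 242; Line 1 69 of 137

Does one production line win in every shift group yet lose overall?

Swing shift: the legacy line 19/30 = 63.3%, Line 1 29/49 = 59.2% → the legacy line
Night shift: the legacy line 230/1686 = 13.6%, Line 1 59/1526 = 3.9% → the legacy line
Day shift: the legacy line 140/242 = 57.9%, Line 1 69/137 = 50.4% → the legacy line
Overall: the legacy line 389/1958 = 19.9%, Line 1 157/1712 = 9.2% → the legacy line
The legacy line wins overall and in every shift group — no reversal.

No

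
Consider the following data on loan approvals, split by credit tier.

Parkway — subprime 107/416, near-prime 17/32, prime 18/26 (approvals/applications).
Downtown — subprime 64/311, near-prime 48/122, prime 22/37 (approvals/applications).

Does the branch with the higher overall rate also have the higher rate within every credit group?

Yes

Subprime: Parkway 107/416 = 25.7%, Downtown 64/311 = 20.6% → Parkway
Near-prime: Parkway 17/32 = 53.1%, Downtown 48/122 = 39.3% → Parkway
Prime: Parkway 18/26 = 69.2%, Downtown 22/37 = 59.5% → Parkway
Overall: Parkway 142/474 = 30.0%, Downtown 134/470 = 28.5% → Parkway
Parkway wins overall and in every credit group — no reversal.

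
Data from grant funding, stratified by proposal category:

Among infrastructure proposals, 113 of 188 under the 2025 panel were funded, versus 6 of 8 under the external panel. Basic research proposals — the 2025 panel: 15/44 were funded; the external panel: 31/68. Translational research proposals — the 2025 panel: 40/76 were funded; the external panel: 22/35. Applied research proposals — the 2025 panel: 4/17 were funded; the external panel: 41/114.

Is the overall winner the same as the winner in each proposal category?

Infrastructure: the 2025 panel 113/188 = 60.1%, the external panel 6/8 = 75.0% → the external panel
Basic research: the 2025 panel 15/44 = 34.1%, the external panel 31/68 = 45.6% → the external panel
Translational research: the 2025 panel 40/76 = 52.6%, the external panel 22/35 = 62.9% → the external panel
Applied research: the 2025 panel 4/17 = 23.5%, the external panel 41/114 = 36.0% → the external panel
Overall: the 2025 panel 172/325 = 52.9%, the external panel 100/225 = 44.4% → the 2025 panel
The external panel wins each proposal group but the 2025 panel wins overall — the comparison reverses. The external panel's proposals skew toward applied research, which has a lower base rate.

No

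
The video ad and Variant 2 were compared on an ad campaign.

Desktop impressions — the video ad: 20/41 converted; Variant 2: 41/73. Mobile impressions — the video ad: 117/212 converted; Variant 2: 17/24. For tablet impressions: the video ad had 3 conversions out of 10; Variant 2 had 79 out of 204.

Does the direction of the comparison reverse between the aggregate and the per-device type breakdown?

Desktop: the video ad 20/41 = 48.8%, Variant 2 41/73 = 56.2% → Variant 2
Mobile: the video ad 117/212 = 55.2%, Variant 2 17/24 = 70.8% → Variant 2
Tablet: the video ad 3/10 = 30.0%, Variant 2 79/204 = 38.7% → Variant 2
Overall: the video ad 140/263 = 53.2%, Variant 2 137/301 = 45.5% → the video ad
Variant 2 wins each device group but the video ad wins overall — the comparison reverses. Variant 2's impressions skew toward tablet, which has a lower base rate.

Yes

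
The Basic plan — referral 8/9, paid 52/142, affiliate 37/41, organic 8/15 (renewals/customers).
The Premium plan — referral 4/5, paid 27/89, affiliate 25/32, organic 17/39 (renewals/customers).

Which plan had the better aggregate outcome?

Referral: the Basic plan 8/9 = 88.9%, the Premium plan 4/5 = 80.0% → the Basic plan
Paid: the Basic plan 52/142 = 36.6%, the Premium plan 27/89 = 30.3% → the Basic plan
Affiliate: the Basic plan 37/41 = 90.2%, the Premium plan 25/32 = 78.1% → the Basic plan
Organic: the Basic plan 8/15 = 53.3%, the Premium plan 17/39 = 43.6% → the Basic plan
Overall: the Basic plan 105/207 = 50.7%, the Premium plan 73/165 = 44.2% → the Basic plan

the Basic plan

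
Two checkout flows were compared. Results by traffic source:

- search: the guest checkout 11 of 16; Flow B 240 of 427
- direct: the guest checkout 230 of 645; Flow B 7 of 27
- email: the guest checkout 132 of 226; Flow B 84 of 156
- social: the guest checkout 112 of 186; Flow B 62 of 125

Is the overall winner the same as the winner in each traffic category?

Search: the guest checkout 11/16 = 68.8%, Flow B 240/427 = 56.2% → the guest checkout
Direct: the guest checkout 230/645 = 35.7%, Flow B 7/27 = 25.9% → the guest checkout
Email: the guest checkout 132/226 = 58.4%, Flow B 84/156 = 53.8% → the guest checkout
Social: the guest checkout 112/186 = 60.2%, Flow B 62/125 = 49.6% → the guest checkout
Overall: the guest checkout 485/1073 = 45.2%, Flow B 393/735 = 53.5% → Flow B
The guest checkout wins each traffic group but Flow B wins overall — the comparison reverses. The guest checkout's sessions skew toward direct, which has a lower base rate.

No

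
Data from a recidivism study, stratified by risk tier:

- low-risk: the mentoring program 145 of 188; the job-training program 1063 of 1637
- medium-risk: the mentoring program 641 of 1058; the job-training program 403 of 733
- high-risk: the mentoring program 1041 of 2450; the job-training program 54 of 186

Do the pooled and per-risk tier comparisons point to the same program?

Low-risk: the mentoring program 145/188 = 77.1%, the job-training program 1063/1637 = 64.9% → the mentoring program
Medium-risk: the mentoring program 641/1058 = 60.6%, the job-training program 403/733 = 55.0% → the mentoring program
High-risk: the mentoring program 1041/2450 = 42.5%, the job-training program 54/186 = 29.0% → the mentoring program
Overall: the mentoring program 1827/3696 = 49.4%, the job-training program 1520/2556 = 59.5% → the job-training program
The mentoring program wins each risk group but the job-training program wins overall — the comparison reverses. The mentoring program's participants skew toward high-risk, which has a lower base rate.

No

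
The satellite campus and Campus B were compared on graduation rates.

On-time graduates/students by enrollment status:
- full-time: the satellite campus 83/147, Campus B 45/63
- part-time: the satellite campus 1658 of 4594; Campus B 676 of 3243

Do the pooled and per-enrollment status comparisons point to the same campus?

No

Full-time: the satellite campus 83/147 = 56.5%, Campus B 45/63 = 71.4% → Campus B
Part-time: the satellite campus 1658/4594 = 36.1%, Campus B 676/3243 = 20.8% → the satellite campus
Overall: the satellite campus 1741/4741 = 36.7%, Campus B 721/3306 = 21.8% → the satellite campus
Neither sweeps: the satellite campus wins 1 of 2 groups, Campus B wins 1. The satellite campus wins overall but not every group — no Simpson reversal.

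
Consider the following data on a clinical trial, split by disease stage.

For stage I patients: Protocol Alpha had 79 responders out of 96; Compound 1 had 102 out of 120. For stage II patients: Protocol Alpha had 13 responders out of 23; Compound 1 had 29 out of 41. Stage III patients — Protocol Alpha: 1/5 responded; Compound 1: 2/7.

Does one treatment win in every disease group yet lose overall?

Stage I: Protocol Alpha 79/96 = 82.3%, Compound 1 102/120 = 85.0% → Compound 1
Stage II: Protocol Alpha 13/23 = 56.5%, Compound 1 29/41 = 70.7% → Compound 1
Stage III: Protocol Alpha 1/5 = 20.0%, Compound 1 2/7 = 28.6% → Compound 1
Overall: Protocol Alpha 93/124 = 75.0%, Compound 1 133/168 = 79.2% → Compound 1
Compound 1 wins overall and in every disease group — no reversal.

No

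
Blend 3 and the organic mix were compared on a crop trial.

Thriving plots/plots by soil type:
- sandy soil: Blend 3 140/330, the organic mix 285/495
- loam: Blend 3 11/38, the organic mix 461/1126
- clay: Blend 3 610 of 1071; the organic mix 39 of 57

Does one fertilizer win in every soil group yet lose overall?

Sandy soil: Blend 3 140/330 = 42.4%, the organic mix 285/495 = 57.6% → the organic mix
Loam: Blend 3 11/38 = 28.9%, the organic mix 461/1126 = 40.9% → the organic mix
Clay: Blend 3 610/1071 = 57.0%, the organic mix 39/57 = 68.4% → the organic mix
Overall: Blend 3 761/1439 = 52.9%, the organic mix 785/1678 = 46.8% → Blend 3
The organic mix wins each soil group but Blend 3 wins overall — the comparison reverses. The organic mix's plots skew toward loam, which has a lower base rate.

Yes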